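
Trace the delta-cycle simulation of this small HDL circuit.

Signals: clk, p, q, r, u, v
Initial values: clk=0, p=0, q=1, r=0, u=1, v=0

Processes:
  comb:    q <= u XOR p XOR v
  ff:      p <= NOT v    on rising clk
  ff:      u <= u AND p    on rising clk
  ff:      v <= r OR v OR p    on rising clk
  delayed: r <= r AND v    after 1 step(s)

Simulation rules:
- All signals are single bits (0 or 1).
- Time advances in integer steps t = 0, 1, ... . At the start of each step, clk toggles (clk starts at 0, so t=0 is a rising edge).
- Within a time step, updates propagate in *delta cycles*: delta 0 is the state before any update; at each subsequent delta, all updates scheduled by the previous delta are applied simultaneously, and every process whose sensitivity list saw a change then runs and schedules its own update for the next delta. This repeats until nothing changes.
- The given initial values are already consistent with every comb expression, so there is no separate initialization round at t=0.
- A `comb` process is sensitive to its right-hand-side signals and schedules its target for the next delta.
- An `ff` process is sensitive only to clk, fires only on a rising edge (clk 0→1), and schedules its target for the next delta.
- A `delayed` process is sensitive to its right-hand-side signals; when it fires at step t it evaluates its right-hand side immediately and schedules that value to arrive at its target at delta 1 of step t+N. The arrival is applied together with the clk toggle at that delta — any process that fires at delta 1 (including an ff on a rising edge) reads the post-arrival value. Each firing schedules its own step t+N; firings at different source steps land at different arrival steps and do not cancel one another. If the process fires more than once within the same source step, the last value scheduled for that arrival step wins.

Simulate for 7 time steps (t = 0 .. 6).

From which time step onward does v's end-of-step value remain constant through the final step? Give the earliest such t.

t=0 Δ0: p=0 q=1 r=0 clk=0 u=1 v=0
  Δ1: clk:0→1
  Δ2: p:0→1, u:1→0
  (2Δ to stable)
t=1 Δ0: p=1 q=1 r=0 clk=1 u=0 v=0
  Δ1: clk:1→0
  (1Δ to stable)
t=2 Δ0: p=1 q=1 r=0 clk=0 u=0 v=0
  Δ1: clk:0→1
  Δ2: v:0→1
  Δ3: q:1→0
  (3Δ to stable)
t=3 Δ0: p=1 q=0 r=0 clk=1 u=0 v=1
  Δ1: clk:1→0
  (1Δ to stable)
t=4 Δ0: p=1 q=0 r=0 clk=0 u=0 v=1
  Δ1: clk:0→1
  Δ2: p:1→0
  Δ3: q:0→1
  (3Δ to stable)
t=5 Δ0: p=0 q=1 r=0 clk=1 u=0 v=1
  Δ1: clk:1→0
  (1Δ to stable)
t=6 Δ0: p=0 q=1 r=0 clk=0 u=0 v=1
  Δ1: clk:0→1
  (1Δ to stable)

2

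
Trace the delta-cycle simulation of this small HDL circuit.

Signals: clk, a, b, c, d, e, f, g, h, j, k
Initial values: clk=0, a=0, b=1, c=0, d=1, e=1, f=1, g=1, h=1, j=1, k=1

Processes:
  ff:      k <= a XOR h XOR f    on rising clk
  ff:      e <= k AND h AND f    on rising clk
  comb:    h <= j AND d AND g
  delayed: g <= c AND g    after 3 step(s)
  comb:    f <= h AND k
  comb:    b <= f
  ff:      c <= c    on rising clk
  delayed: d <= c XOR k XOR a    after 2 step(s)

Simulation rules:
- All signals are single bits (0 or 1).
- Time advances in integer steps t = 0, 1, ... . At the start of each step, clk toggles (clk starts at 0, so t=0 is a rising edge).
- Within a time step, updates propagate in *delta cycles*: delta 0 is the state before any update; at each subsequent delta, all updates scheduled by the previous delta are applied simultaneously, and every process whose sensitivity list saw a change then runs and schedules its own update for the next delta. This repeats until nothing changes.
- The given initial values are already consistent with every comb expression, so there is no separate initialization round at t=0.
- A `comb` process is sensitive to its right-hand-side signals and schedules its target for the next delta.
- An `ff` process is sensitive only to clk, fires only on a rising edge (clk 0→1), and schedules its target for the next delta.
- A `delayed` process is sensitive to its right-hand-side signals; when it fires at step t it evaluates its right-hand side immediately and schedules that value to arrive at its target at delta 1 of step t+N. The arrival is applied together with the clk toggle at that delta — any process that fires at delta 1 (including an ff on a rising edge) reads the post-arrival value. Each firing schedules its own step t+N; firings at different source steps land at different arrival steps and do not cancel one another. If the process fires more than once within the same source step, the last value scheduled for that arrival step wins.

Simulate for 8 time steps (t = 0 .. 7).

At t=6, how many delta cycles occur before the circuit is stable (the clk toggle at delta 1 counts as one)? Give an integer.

2

t0.Δ0 g=1 f=1 b=1 e=1 clk=0 h=1 j=1 k=1 a=0 c=0 d=1
t0.Δ1 g=1 f=1 b=1 e=1 clk=1 h=1 j=1 k=1 a=0 c=0 d=1
t0.Δ2 g=1 f=1 b=1 e=1 clk=1 h=1 j=1 k=0 a=0 c=0 d=1
t0.Δ3 g=1 f=0 b=1 e=1 clk=1 h=1 j=1 k=0 a=0 c=0 d=1
t0.Δ4 g=1 f=0 b=0 e=1 clk=1 h=1 j=1 k=0 a=0 c=0 d=1
t1.Δ0 g=1 f=0 b=0 e=1 clk=1 h=1 j=1 k=0 a=0 c=0 d=1
t1.Δ1 g=1 f=0 b=0 e=1 clk=0 h=1 j=1 k=0 a=0 c=0 d=1
t2.Δ0 g=1 f=0 b=0 e=1 clk=0 h=1 j=1 k=0 a=0 c=0 d=1
t2.Δ1 g=1 f=0 b=0 e=1 clk=1 h=1 j=1 k=0 a=0 c=0 d=0
t2.Δ2 g=1 f=0 b=0 e=0 clk=1 h=0 j=1 k=1 a=0 c=0 d=0
t3.Δ0 g=1 f=0 b=0 e=0 clk=1 h=0 j=1 k=1 a=0 c=0 d=0
t3.Δ1 g=1 f=0 b=0 e=0 clk=0 h=0 j=1 k=1 a=0 c=0 d=0
t4.Δ0 g=1 f=0 b=0 e=0 clk=0 h=0 j=1 k=1 a=0 c=0 d=0
t4.Δ1 g=1 f=0 b=0 e=0 clk=1 h=0 j=1 k=1 a=0 c=0 d=1
t4.Δ2 g=1 f=0 b=0 e=0 clk=1 h=1 j=1 k=0 a=0 c=0 d=1
t5.Δ0 g=1 f=0 b=0 e=0 clk=1 h=1 j=1 k=0 a=0 c=0 d=1
t5.Δ1 g=1 f=0 b=0 e=0 clk=0 h=1 j=1 k=0 a=0 c=0 d=1
t6.Δ0 g=1 f=0 b=0 e=0 clk=0 h=1 j=1 k=0 a=0 c=0 d=1
t6.Δ1 g=1 f=0 b=0 e=0 clk=1 h=1 j=1 k=0 a=0 c=0 d=0
t6.Δ2 g=1 f=0 b=0 e=0 clk=1 h=0 j=1 k=1 a=0 c=0 d=0
t7.Δ0 g=1 f=0 b=0 e=0 clk=1 h=0 j=1 k=1 a=0 c=0 d=0
t7.Δ1 g=1 f=0 b=0 e=0 clk=0 h=0 j=1 k=1 a=0 c=0 d=0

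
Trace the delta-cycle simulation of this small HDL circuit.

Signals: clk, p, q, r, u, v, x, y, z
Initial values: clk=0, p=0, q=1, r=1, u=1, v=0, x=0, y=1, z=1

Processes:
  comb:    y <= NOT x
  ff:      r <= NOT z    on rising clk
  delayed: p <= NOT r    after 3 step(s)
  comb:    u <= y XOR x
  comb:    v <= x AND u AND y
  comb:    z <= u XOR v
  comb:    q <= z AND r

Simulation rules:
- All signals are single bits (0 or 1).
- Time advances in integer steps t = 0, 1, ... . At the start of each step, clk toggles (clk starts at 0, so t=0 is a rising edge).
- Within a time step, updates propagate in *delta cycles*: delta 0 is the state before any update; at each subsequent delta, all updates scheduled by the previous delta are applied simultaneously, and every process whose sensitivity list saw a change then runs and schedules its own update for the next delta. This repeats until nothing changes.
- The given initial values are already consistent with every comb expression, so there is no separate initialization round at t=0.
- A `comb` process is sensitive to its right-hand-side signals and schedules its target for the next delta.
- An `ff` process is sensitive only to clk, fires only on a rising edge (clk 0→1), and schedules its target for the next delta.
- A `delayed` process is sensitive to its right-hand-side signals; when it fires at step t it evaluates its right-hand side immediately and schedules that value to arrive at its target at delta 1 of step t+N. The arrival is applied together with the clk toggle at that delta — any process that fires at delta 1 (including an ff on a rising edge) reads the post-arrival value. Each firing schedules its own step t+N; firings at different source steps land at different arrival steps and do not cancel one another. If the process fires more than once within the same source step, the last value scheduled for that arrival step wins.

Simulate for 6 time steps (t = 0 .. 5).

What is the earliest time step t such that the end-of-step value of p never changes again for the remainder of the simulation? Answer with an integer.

3

[bits: clk,u,y,v,x,z,r,q,p]
t=0: Δ0=011001110 Δ1=111001110 Δ2=111001010 Δ3=111001000 | 3Δ
t=1: Δ0=111001000 Δ1=011001000 | 1Δ
t=2: Δ0=011001000 Δ1=111001000 | 1Δ
t=3: Δ0=111001000 Δ1=011001001 | 1Δ
t=4: Δ0=011001001 Δ1=111001001 | 1Δ
t=5: Δ0=111001001 Δ1=011001001 | 1Δ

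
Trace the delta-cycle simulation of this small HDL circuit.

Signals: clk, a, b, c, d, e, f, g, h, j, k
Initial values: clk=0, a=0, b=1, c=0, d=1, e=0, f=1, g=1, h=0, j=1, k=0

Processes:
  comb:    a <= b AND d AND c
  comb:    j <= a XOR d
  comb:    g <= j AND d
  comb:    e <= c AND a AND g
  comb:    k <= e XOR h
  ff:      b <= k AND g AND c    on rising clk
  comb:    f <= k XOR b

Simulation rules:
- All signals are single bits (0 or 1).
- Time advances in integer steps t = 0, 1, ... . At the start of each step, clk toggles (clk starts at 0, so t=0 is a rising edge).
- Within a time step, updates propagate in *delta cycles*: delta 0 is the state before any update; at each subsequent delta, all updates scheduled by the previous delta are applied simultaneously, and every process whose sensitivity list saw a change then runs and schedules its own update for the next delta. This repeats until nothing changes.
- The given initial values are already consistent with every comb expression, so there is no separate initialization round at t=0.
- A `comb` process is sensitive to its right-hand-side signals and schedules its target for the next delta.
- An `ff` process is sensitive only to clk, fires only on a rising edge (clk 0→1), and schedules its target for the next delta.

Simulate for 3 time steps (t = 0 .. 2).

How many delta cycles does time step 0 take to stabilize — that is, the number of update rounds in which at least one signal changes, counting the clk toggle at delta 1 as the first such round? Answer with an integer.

t0.Δ0 k=0 d=1 clk=0 b=1 e=0 a=0 g=1 j=1 h=0 f=1 c=0
t0.Δ1 k=0 d=1 clk=1 b=1 e=0 a=0 g=1 j=1 h=0 f=1 c=0
t0.Δ2 k=0 d=1 clk=1 b=0 e=0 a=0 g=1 j=1 h=0 f=1 c=0
t0.Δ3 k=0 d=1 clk=1 b=0 e=0 a=0 g=1 j=1 h=0 f=0 c=0
t1.Δ0 k=0 d=1 clk=1 b=0 e=0 a=0 g=1 j=1 h=0 f=0 c=0
t1.Δ1 k=0 d=1 clk=0 b=0 e=0 a=0 g=1 j=1 h=0 f=0 c=0
t2.Δ0 k=0 d=1 clk=0 b=0 e=0 a=0 g=1 j=1 h=0 f=0 c=0
t2.Δ1 k=0 d=1 clk=1 b=0 e=0 a=0 g=1 j=1 h=0 f=0 c=0

3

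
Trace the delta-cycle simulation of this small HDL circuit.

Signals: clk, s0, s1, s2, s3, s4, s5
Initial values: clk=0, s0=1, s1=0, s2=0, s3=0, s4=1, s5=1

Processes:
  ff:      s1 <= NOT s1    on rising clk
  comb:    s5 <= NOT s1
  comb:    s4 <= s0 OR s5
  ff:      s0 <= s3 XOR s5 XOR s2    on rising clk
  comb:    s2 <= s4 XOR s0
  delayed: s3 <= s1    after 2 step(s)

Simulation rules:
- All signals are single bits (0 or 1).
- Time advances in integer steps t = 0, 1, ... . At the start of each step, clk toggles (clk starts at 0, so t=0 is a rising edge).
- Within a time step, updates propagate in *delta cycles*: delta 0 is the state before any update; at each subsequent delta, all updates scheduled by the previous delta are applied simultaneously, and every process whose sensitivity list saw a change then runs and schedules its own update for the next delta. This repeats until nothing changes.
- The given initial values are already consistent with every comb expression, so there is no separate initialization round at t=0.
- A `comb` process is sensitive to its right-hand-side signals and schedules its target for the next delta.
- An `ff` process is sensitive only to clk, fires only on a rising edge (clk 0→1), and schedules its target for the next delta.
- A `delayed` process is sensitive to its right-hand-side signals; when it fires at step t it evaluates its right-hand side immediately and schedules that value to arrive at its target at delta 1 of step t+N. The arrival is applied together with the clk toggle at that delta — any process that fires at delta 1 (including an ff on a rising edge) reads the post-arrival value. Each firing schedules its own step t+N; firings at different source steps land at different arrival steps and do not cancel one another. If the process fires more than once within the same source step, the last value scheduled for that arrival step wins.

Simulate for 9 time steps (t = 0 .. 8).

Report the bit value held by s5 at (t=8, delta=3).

t=0 Δ0: s4=1 s2=0 s3=0 clk=0 s1=0 s5=1 s0=1
  Δ1: clk:0→1
  Δ2: s1:0→1
  Δ3: s5:1→0
  (3Δ to stable)
t=1 Δ0: s4=1 s2=0 s3=0 clk=1 s1=1 s5=0 s0=1
  Δ1: clk:1→0
  (1Δ to stable)
t=2 Δ0: s4=1 s2=0 s3=0 clk=0 s1=1 s5=0 s0=1
  Δ1: s3:0→1, clk:0→1
  Δ2: s1:1→0
  Δ3: s5:0→1
  (3Δ to stable)
t=3 Δ0: s4=1 s2=0 s3=1 clk=1 s1=0 s5=1 s0=1
  Δ1: clk:1→0
  (1Δ to stable)
t=4 Δ0: s4=1 s2=0 s3=1 clk=0 s1=0 s5=1 s0=1
  Δ1: s3:1→0, clk:0→1
  Δ2: s1:0→1
  Δ3: s5:1→0
  (3Δ to stable)
t=5 Δ0: s4=1 s2=0 s3=0 clk=1 s1=1 s5=0 s0=1
  Δ1: clk:1→0
  (1Δ to stable)
t=6 Δ0: s4=1 s2=0 s3=0 clk=0 s1=1 s5=0 s0=1
  Δ1: s3:0→1, clk:0→1
  Δ2: s1:1→0
  Δ3: s5:0→1
  (3Δ to stable)
t=7 Δ0: s4=1 s2=0 s3=1 clk=1 s1=0 s5=1 s0=1
  Δ1: clk:1→0
  (1Δ to stable)
t=8 Δ0: s4=1 s2=0 s3=1 clk=0 s1=0 s5=1 s0=1
  Δ1: s3:1→0, clk:0→1
  Δ2: s1:0→1
  Δ3: s5:1→0
  (3Δ to stable)

0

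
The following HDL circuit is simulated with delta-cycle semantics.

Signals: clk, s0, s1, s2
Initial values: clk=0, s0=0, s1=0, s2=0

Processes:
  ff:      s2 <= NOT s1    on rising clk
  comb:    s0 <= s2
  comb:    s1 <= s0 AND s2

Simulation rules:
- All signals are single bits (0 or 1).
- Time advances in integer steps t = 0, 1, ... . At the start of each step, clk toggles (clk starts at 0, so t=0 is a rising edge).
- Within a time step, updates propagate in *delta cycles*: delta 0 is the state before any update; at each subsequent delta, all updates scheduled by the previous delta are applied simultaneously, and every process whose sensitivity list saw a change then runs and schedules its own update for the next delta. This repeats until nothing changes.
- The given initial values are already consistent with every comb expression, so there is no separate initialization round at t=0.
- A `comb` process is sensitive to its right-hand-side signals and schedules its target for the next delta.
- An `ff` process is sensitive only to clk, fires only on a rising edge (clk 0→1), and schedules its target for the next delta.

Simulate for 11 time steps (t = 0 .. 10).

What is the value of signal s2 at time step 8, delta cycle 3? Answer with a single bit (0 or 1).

t0.Δ0 s1=0 s2=0 s0=0 clk=0
t0.Δ1 s1=0 s2=0 s0=0 clk=1
t0.Δ2 s1=0 s2=1 s0=0 clk=1
t0.Δ3 s1=0 s2=1 s0=1 clk=1
t0.Δ4 s1=1 s2=1 s0=1 clk=1
t1.Δ0 s1=1 s2=1 s0=1 clk=1
t1.Δ1 s1=1 s2=1 s0=1 clk=0
t2.Δ0 s1=1 s2=1 s0=1 clk=0
t2.Δ1 s1=1 s2=1 s0=1 clk=1
t2.Δ2 s1=1 s2=0 s0=1 clk=1
t2.Δ3 s1=0 s2=0 s0=0 clk=1
t3.Δ0 s1=0 s2=0 s0=0 clk=1
t3.Δ1 s1=0 s2=0 s0=0 clk=0
t4.Δ0 s1=0 s2=0 s0=0 clk=0
t4.Δ1 s1=0 s2=0 s0=0 clk=1
t4.Δ2 s1=0 s2=1 s0=0 clk=1
t4.Δ3 s1=0 s2=1 s0=1 clk=1
t4.Δ4 s1=1 s2=1 s0=1 clk=1
t5.Δ0 s1=1 s2=1 s0=1 clk=1
t5.Δ1 s1=1 s2=1 s0=1 clk=0
t6.Δ0 s1=1 s2=1 s0=1 clk=0
t6.Δ1 s1=1 s2=1 s0=1 clk=1
t6.Δ2 s1=1 s2=0 s0=1 clk=1
t6.Δ3 s1=0 s2=0 s0=0 clk=1
t7.Δ0 s1=0 s2=0 s0=0 clk=1
t7.Δ1 s1=0 s2=0 s0=0 clk=0
t8.Δ0 s1=0 s2=0 s0=0 clk=0
t8.Δ1 s1=0 s2=0 s0=0 clk=1
t8.Δ2 s1=0 s2=1 s0=0 clk=1
t8.Δ3 s1=0 s2=1 s0=1 clk=1
t8.Δ4 s1=1 s2=1 s0=1 clk=1
t9.Δ0 s1=1 s2=1 s0=1 clk=1
t9.Δ1 s1=1 s2=1 s0=1 clk=0
t10.Δ0 s1=1 s2=1 s0=1 clk=0
t10.Δ1 s1=1 s2=1 s0=1 clk=1
t10.Δ2 s1=1 s2=0 s0=1 clk=1
t10.Δ3 s1=0 s2=0 s0=0 clk=1

1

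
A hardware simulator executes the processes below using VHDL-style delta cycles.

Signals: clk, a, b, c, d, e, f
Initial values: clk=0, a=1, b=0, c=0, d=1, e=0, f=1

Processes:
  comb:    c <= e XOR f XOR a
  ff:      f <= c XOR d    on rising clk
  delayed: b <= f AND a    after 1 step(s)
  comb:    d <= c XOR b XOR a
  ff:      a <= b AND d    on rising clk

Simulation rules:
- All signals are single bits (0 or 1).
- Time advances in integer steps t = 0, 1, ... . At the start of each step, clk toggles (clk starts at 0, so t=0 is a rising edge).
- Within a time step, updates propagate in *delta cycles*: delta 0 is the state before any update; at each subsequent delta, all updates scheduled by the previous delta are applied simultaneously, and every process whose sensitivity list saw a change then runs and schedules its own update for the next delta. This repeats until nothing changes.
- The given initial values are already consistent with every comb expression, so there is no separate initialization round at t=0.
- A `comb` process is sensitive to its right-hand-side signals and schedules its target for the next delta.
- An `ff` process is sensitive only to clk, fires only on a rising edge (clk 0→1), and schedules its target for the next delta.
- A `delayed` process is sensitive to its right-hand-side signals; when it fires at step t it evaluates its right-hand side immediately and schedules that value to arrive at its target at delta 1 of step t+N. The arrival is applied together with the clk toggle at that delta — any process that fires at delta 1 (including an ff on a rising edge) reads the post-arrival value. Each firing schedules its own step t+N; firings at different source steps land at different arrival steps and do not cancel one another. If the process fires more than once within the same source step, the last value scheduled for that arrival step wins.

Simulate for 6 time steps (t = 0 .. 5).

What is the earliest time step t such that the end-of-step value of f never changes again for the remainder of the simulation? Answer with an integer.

t=0 Δ0: c=0 clk=0 d=1 f=1 e=0 b=0 a=1
  Δ1: clk:0→1
  Δ2: a:1→0
  Δ3: c:0→1, d:1→0
  Δ4: d:0→1
  (4Δ to stable)
t=1 Δ0: c=1 clk=1 d=1 f=1 e=0 b=0 a=0
  Δ1: clk:1→0
  (1Δ to stable)
t=2 Δ0: c=1 clk=0 d=1 f=1 e=0 b=0 a=0
  Δ1: clk:0→1
  Δ2: f:1→0
  Δ3: c:1→0
  Δ4: d:1→0
  (4Δ to stable)
t=3 Δ0: c=0 clk=1 d=0 f=0 e=0 b=0 a=0
  Δ1: clk:1→0
  (1Δ to stable)
t=4 Δ0: c=0 clk=0 d=0 f=0 e=0 b=0 a=0
  Δ1: clk:0→1
  (1Δ to stable)
t=5 Δ0: c=0 clk=1 d=0 f=0 e=0 b=0 a=0
  Δ1: clk:1→0
  (1Δ to stable)

2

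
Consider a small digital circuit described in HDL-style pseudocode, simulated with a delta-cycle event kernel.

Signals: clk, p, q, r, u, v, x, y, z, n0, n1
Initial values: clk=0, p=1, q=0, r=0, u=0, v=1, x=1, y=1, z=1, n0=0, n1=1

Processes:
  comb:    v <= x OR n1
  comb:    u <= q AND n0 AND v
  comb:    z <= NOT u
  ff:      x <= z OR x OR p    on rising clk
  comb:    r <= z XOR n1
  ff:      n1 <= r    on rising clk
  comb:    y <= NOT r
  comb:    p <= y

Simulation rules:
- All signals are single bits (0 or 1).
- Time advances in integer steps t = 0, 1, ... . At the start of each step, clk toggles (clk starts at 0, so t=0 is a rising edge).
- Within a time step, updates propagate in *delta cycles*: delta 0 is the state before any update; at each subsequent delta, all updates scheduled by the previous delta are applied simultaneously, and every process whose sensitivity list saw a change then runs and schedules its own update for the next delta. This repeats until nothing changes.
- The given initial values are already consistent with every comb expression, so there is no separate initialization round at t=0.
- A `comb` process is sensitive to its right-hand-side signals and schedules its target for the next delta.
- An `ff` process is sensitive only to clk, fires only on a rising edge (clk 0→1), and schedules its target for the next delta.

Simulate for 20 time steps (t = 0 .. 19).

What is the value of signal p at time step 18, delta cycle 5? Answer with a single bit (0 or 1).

t0.Δ0 n0=0 q=0 x=1 r=0 u=0 p=1 n1=1 v=1 y=1 z=1 clk=0
t0.Δ1 n0=0 q=0 x=1 r=0 u=0 p=1 n1=1 v=1 y=1 z=1 clk=1
t0.Δ2 n0=0 q=0 x=1 r=0 u=0 p=1 n1=0 v=1 y=1 z=1 clk=1
t0.Δ3 n0=0 q=0 x=1 r=1 u=0 p=1 n1=0 v=1 y=1 z=1 clk=1
t0.Δ4 n0=0 q=0 x=1 r=1 u=0 p=1 n1=0 v=1 y=0 z=1 clk=1
t0.Δ5 n0=0 q=0 x=1 r=1 u=0 p=0 n1=0 v=1 y=0 z=1 clk=1
t1.Δ0 n0=0 q=0 x=1 r=1 u=0 p=0 n1=0 v=1 y=0 z=1 clk=1
t1.Δ1 n0=0 q=0 x=1 r=1 u=0 p=0 n1=0 v=1 y=0 z=1 clk=0
t2.Δ0 n0=0 q=0 x=1 r=1 u=0 p=0 n1=0 v=1 y=0 z=1 clk=0
t2.Δ1 n0=0 q=0 x=1 r=1 u=0 p=0 n1=0 v=1 y=0 z=1 clk=1
t2.Δ2 n0=0 q=0 x=1 r=1 u=0 p=0 n1=1 v=1 y=0 z=1 clk=1
t2.Δ3 n0=0 q=0 x=1 r=0 u=0 p=0 n1=1 v=1 y=0 z=1 clk=1
t2.Δ4 n0=0 q=0 x=1 r=0 u=0 p=0 n1=1 v=1 y=1 z=1 clk=1
t2.Δ5 n0=0 q=0 x=1 r=0 u=0 p=1 n1=1 v=1 y=1 z=1 clk=1
t3.Δ0 n0=0 q=0 x=1 r=0 u=0 p=1 n1=1 v=1 y=1 z=1 clk=1
t3.Δ1 n0=0 q=0 x=1 r=0 u=0 p=1 n1=1 v=1 y=1 z=1 clk=0
t4.Δ0 n0=0 q=0 x=1 r=0 u=0 p=1 n1=1 v=1 y=1 z=1 clk=0
t4.Δ1 n0=0 q=0 x=1 r=0 u=0 p=1 n1=1 v=1 y=1 z=1 clk=1
t4.Δ2 n0=0 q=0 x=1 r=0 u=0 p=1 n1=0 v=1 y=1 z=1 clk=1
t4.Δ3 n0=0 q=0 x=1 r=1 u=0 p=1 n1=0 v=1 y=1 z=1 clk=1
t4.Δ4 n0=0 q=0 x=1 r=1 u=0 p=1 n1=0 v=1 y=0 z=1 clk=1
t4.Δ5 n0=0 q=0 x=1 r=1 u=0 p=0 n1=0 v=1 y=0 z=1 clk=1
t5.Δ0 n0=0 q=0 x=1 r=1 u=0 p=0 n1=0 v=1 y=0 z=1 clk=1
t5.Δ1 n0=0 q=0 x=1 r=1 u=0 p=0 n1=0 v=1 y=0 z=1 clk=0
t6.Δ0 n0=0 q=0 x=1 r=1 u=0 p=0 n1=0 v=1 y=0 z=1 clk=0
t6.Δ1 n0=0 q=0 x=1 r=1 u=0 p=0 n1=0 v=1 y=0 z=1 clk=1
t6.Δ2 n0=0 q=0 x=1 r=1 u=0 p=0 n1=1 v=1 y=0 z=1 clk=1
t6.Δ3 n0=0 q=0 x=1 r=0 u=0 p=0 n1=1 v=1 y=0 z=1 clk=1
t6.Δ4 n0=0 q=0 x=1 r=0 u=0 p=0 n1=1 v=1 y=1 z=1 clk=1
t6.Δ5 n0=0 q=0 x=1 r=0 u=0 p=1 n1=1 v=1 y=1 z=1 clk=1
t7.Δ0 n0=0 q=0 x=1 r=0 u=0 p=1 n1=1 v=1 y=1 z=1 clk=1
t7.Δ1 n0=0 q=0 x=1 r=0 u=0 p=1 n1=1 v=1 y=1 z=1 clk=0
t8.Δ0 n0=0 q=0 x=1 r=0 u=0 p=1 n1=1 v=1 y=1 z=1 clk=0
t8.Δ1 n0=0 q=0 x=1 r=0 u=0 p=1 n1=1 v=1 y=1 z=1 clk=1
t8.Δ2 n0=0 q=0 x=1 r=0 u=0 p=1 n1=0 v=1 y=1 z=1 clk=1
t8.Δ3 n0=0 q=0 x=1 r=1 u=0 p=1 n1=0 v=1 y=1 z=1 clk=1
t8.Δ4 n0=0 q=0 x=1 r=1 u=0 p=1 n1=0 v=1 y=0 z=1 clk=1
t8.Δ5 n0=0 q=0 x=1 r=1 u=0 p=0 n1=0 v=1 y=0 z=1 clk=1
t9.Δ0 n0=0 q=0 x=1 r=1 u=0 p=0 n1=0 v=1 y=0 z=1 clk=1
t9.Δ1 n0=0 q=0 x=1 r=1 u=0 p=0 n1=0 v=1 y=0 z=1 clk=0
t10.Δ0 n0=0 q=0 x=1 r=1 u=0 p=0 n1=0 v=1 y=0 z=1 clk=0
t10.Δ1 n0=0 q=0 x=1 r=1 u=0 p=0 n1=0 v=1 y=0 z=1 clk=1
t10.Δ2 n0=0 q=0 x=1 r=1 u=0 p=0 n1=1 v=1 y=0 z=1 clk=1
t10.Δ3 n0=0 q=0 x=1 r=0 u=0 p=0 n1=1 v=1 y=0 z=1 clk=1
t10.Δ4 n0=0 q=0 x=1 r=0 u=0 p=0 n1=1 v=1 y=1 z=1 clk=1
t10.Δ5 n0=0 q=0 x=1 r=0 u=0 p=1 n1=1 v=1 y=1 z=1 clk=1
t11.Δ0 n0=0 q=0 x=1 r=0 u=0 p=1 n1=1 v=1 y=1 z=1 clk=1
t11.Δ1 n0=0 q=0 x=1 r=0 u=0 p=1 n1=1 v=1 y=1 z=1 clk=0
t12.Δ0 n0=0 q=0 x=1 r=0 u=0 p=1 n1=1 v=1 y=1 z=1 clk=0
t12.Δ1 n0=0 q=0 x=1 r=0 u=0 p=1 n1=1 v=1 y=1 z=1 clk=1
t12.Δ2 n0=0 q=0 x=1 r=0 u=0 p=1 n1=0 v=1 y=1 z=1 clk=1
t12.Δ3 n0=0 q=0 x=1 r=1 u=0 p=1 n1=0 v=1 y=1 z=1 clk=1
t12.Δ4 n0=0 q=0 x=1 r=1 u=0 p=1 n1=0 v=1 y=0 z=1 clk=1
t12.Δ5 n0=0 q=0 x=1 r=1 u=0 p=0 n1=0 v=1 y=0 z=1 clk=1
t13.Δ0 n0=0 q=0 x=1 r=1 u=0 p=0 n1=0 v=1 y=0 z=1 clk=1
t13.Δ1 n0=0 q=0 x=1 r=1 u=0 p=0 n1=0 v=1 y=0 z=1 clk=0
t14.Δ0 n0=0 q=0 x=1 r=1 u=0 p=0 n1=0 v=1 y=0 z=1 clk=0
t14.Δ1 n0=0 q=0 x=1 r=1 u=0 p=0 n1=0 v=1 y=0 z=1 clk=1
t14.Δ2 n0=0 q=0 x=1 r=1 u=0 p=0 n1=1 v=1 y=0 z=1 clk=1
t14.Δ3 n0=0 q=0 x=1 r=0 u=0 p=0 n1=1 v=1 y=0 z=1 clk=1
t14.Δ4 n0=0 q=0 x=1 r=0 u=0 p=0 n1=1 v=1 y=1 z=1 clk=1
t14.Δ5 n0=0 q=0 x=1 r=0 u=0 p=1 n1=1 v=1 y=1 z=1 clk=1
t15.Δ0 n0=0 q=0 x=1 r=0 u=0 p=1 n1=1 v=1 y=1 z=1 clk=1
t15.Δ1 n0=0 q=0 x=1 r=0 u=0 p=1 n1=1 v=1 y=1 z=1 clk=0
t16.Δ0 n0=0 q=0 x=1 r=0 u=0 p=1 n1=1 v=1 y=1 z=1 clk=0
t16.Δ1 n0=0 q=0 x=1 r=0 u=0 p=1 n1=1 v=1 y=1 z=1 clk=1
t16.Δ2 n0=0 q=0 x=1 r=0 u=0 p=1 n1=0 v=1 y=1 z=1 clk=1
t16.Δ3 n0=0 q=0 x=1 r=1 u=0 p=1 n1=0 v=1 y=1 z=1 clk=1
t16.Δ4 n0=0 q=0 x=1 r=1 u=0 p=1 n1=0 v=1 y=0 z=1 clk=1
t16.Δ5 n0=0 q=0 x=1 r=1 u=0 p=0 n1=0 v=1 y=0 z=1 clk=1
t17.Δ0 n0=0 q=0 x=1 r=1 u=0 p=0 n1=0 v=1 y=0 z=1 clk=1
t17.Δ1 n0=0 q=0 x=1 r=1 u=0 p=0 n1=0 v=1 y=0 z=1 clk=0
t18.Δ0 n0=0 q=0 x=1 r=1 u=0 p=0 n1=0 v=1 y=0 z=1 clk=0
t18.Δ1 n0=0 q=0 x=1 r=1 u=0 p=0 n1=0 v=1 y=0 z=1 clk=1
t18.Δ2 n0=0 q=0 x=1 r=1 u=0 p=0 n1=1 v=1 y=0 z=1 clk=1
t18.Δ3 n0=0 q=0 x=1 r=0 u=0 p=0 n1=1 v=1 y=0 z=1 clk=1
t18.Δ4 n0=0 q=0 x=1 r=0 u=0 p=0 n1=1 v=1 y=1 z=1 clk=1
t18.Δ5 n0=0 q=0 x=1 r=0 u=0 p=1 n1=1 v=1 y=1 z=1 clk=1
t19.Δ0 n0=0 q=0 x=1 r=0 u=0 p=1 n1=1 v=1 y=1 z=1 clk=1
t19.Δ1 n0=0 q=0 x=1 r=0 u=0 p=1 n1=1 v=1 y=1 z=1 clk=0

1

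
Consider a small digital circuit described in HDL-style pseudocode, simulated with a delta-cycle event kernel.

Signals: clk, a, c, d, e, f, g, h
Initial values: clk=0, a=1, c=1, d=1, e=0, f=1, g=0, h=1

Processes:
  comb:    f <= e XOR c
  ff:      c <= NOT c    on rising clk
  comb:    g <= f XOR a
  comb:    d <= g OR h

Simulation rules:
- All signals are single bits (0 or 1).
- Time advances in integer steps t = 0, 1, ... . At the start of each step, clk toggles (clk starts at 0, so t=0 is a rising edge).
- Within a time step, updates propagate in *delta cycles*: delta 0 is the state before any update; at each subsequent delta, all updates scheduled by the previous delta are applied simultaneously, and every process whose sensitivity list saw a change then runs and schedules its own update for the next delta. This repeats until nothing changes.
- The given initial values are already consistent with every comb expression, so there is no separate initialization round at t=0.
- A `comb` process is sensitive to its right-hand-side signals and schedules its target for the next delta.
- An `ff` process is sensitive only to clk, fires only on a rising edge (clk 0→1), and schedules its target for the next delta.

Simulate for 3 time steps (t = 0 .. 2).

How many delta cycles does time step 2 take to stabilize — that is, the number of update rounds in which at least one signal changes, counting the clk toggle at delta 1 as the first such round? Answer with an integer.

t0.Δ0 g=0 a=1 e=0 c=1 h=1 clk=0 f=1 d=1
t0.Δ1 g=0 a=1 e=0 c=1 h=1 clk=1 f=1 d=1
t0.Δ2 g=0 a=1 e=0 c=0 h=1 clk=1 f=1 d=1
t0.Δ3 g=0 a=1 e=0 c=0 h=1 clk=1 f=0 d=1
t0.Δ4 g=1 a=1 e=0 c=0 h=1 clk=1 f=0 d=1
t1.Δ0 g=1 a=1 e=0 c=0 h=1 clk=1 f=0 d=1
t1.Δ1 g=1 a=1 e=0 c=0 h=1 clk=0 f=0 d=1
t2.Δ0 g=1 a=1 e=0 c=0 h=1 clk=0 f=0 d=1
t2.Δ1 g=1 a=1 e=0 c=0 h=1 clk=1 f=0 d=1
t2.Δ2 g=1 a=1 e=0 c=1 h=1 clk=1 f=0 d=1
t2.Δ3 g=1 a=1 e=0 c=1 h=1 clk=1 f=1 d=1
t2.Δ4 g=0 a=1 e=0 c=1 h=1 clk=1 f=1 d=1

4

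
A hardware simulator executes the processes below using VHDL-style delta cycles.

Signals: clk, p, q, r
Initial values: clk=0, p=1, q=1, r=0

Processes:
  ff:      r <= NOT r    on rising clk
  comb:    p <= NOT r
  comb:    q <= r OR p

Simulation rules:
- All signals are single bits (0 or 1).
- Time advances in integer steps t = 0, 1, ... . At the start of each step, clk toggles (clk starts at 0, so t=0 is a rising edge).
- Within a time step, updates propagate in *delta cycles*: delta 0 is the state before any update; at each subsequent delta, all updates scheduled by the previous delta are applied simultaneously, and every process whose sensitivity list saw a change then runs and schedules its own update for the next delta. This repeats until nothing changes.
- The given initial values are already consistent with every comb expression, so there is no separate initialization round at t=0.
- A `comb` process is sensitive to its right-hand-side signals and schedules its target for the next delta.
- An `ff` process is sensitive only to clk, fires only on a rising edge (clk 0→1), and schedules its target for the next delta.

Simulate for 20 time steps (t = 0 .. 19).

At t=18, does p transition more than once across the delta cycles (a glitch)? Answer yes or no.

no

t0.Δ0 r=0 clk=0 q=1 p=1
t0.Δ1 r=0 clk=1 q=1 p=1
t0.Δ2 r=1 clk=1 q=1 p=1
t0.Δ3 r=1 clk=1 q=1 p=0
t1.Δ0 r=1 clk=1 q=1 p=0
t1.Δ1 r=1 clk=0 q=1 p=0
t2.Δ0 r=1 clk=0 q=1 p=0
t2.Δ1 r=1 clk=1 q=1 p=0
t2.Δ2 r=0 clk=1 q=1 p=0
t2.Δ3 r=0 clk=1 q=0 p=1
t2.Δ4 r=0 clk=1 q=1 p=1
t3.Δ0 r=0 clk=1 q=1 p=1
t3.Δ1 r=0 clk=0 q=1 p=1
t4.Δ0 r=0 clk=0 q=1 p=1
t4.Δ1 r=0 clk=1 q=1 p=1
t4.Δ2 r=1 clk=1 q=1 p=1
t4.Δ3 r=1 clk=1 q=1 p=0
t5.Δ0 r=1 clk=1 q=1 p=0
t5.Δ1 r=1 clk=0 q=1 p=0
t6.Δ0 r=1 clk=0 q=1 p=0
t6.Δ1 r=1 clk=1 q=1 p=0
t6.Δ2 r=0 clk=1 q=1 p=0
t6.Δ3 r=0 clk=1 q=0 p=1
t6.Δ4 r=0 clk=1 q=1 p=1
t7.Δ0 r=0 clk=1 q=1 p=1
t7.Δ1 r=0 clk=0 q=1 p=1
t8.Δ0 r=0 clk=0 q=1 p=1
t8.Δ1 r=0 clk=1 q=1 p=1
t8.Δ2 r=1 clk=1 q=1 p=1
t8.Δ3 r=1 clk=1 q=1 p=0
t9.Δ0 r=1 clk=1 q=1 p=0
t9.Δ1 r=1 clk=0 q=1 p=0
t10.Δ0 r=1 clk=0 q=1 p=0
t10.Δ1 r=1 clk=1 q=1 p=0
t10.Δ2 r=0 clk=1 q=1 p=0
t10.Δ3 r=0 clk=1 q=0 p=1
t10.Δ4 r=0 clk=1 q=1 p=1
t11.Δ0 r=0 clk=1 q=1 p=1
t11.Δ1 r=0 clk=0 q=1 p=1
t12.Δ0 r=0 clk=0 q=1 p=1
t12.Δ1 r=0 clk=1 q=1 p=1
t12.Δ2 r=1 clk=1 q=1 p=1
t12.Δ3 r=1 clk=1 q=1 p=0
t13.Δ0 r=1 clk=1 q=1 p=0
t13.Δ1 r=1 clk=0 q=1 p=0
t14.Δ0 r=1 clk=0 q=1 p=0
t14.Δ1 r=1 clk=1 q=1 p=0
t14.Δ2 r=0 clk=1 q=1 p=0
t14.Δ3 r=0 clk=1 q=0 p=1
t14.Δ4 r=0 clk=1 q=1 p=1
t15.Δ0 r=0 clk=1 q=1 p=1
t15.Δ1 r=0 clk=0 q=1 p=1
t16.Δ0 r=0 clk=0 q=1 p=1
t16.Δ1 r=0 clk=1 q=1 p=1
t16.Δ2 r=1 clk=1 q=1 p=1
t16.Δ3 r=1 clk=1 q=1 p=0
t17.Δ0 r=1 clk=1 q=1 p=0
t17.Δ1 r=1 clk=0 q=1 p=0
t18.Δ0 r=1 clk=0 q=1 p=0
t18.Δ1 r=1 clk=1 q=1 p=0
t18.Δ2 r=0 clk=1 q=1 p=0
t18.Δ3 r=0 clk=1 q=0 p=1
t18.Δ4 r=0 clk=1 q=1 p=1
t19.Δ0 r=0 clk=1 q=1 p=1
t19.Δ1 r=0 clk=0 q=1 p=1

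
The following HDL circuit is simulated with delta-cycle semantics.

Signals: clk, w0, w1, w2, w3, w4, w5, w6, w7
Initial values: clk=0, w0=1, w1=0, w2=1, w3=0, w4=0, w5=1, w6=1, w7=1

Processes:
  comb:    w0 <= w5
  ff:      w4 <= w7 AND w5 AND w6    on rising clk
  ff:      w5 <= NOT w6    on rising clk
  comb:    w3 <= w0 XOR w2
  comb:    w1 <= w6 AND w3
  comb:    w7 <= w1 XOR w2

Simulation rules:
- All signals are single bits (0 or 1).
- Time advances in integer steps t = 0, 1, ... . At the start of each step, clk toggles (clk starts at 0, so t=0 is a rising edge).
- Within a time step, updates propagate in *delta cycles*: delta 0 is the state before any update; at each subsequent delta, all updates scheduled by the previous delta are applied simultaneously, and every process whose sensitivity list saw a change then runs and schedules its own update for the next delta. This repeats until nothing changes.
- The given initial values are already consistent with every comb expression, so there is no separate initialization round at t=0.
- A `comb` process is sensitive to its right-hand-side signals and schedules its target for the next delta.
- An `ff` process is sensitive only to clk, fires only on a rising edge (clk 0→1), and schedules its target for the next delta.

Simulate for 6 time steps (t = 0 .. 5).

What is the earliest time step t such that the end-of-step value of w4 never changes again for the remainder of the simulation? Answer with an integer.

t0.Δ0 w0=1 w2=1 w7=1 w4=0 w1=0 w3=0 clk=0 w5=1 w6=1
t0.Δ1 w0=1 w2=1 w7=1 w4=0 w1=0 w3=0 clk=1 w5=1 w6=1
t0.Δ2 w0=1 w2=1 w7=1 w4=1 w1=0 w3=0 clk=1 w5=0 w6=1
t0.Δ3 w0=0 w2=1 w7=1 w4=1 w1=0 w3=0 clk=1 w5=0 w6=1
t0.Δ4 w0=0 w2=1 w7=1 w4=1 w1=0 w3=1 clk=1 w5=0 w6=1
t0.Δ5 w0=0 w2=1 w7=1 w4=1 w1=1 w3=1 clk=1 w5=0 w6=1
t0.Δ6 w0=0 w2=1 w7=0 w4=1 w1=1 w3=1 clk=1 w5=0 w6=1
t1.Δ0 w0=0 w2=1 w7=0 w4=1 w1=1 w3=1 clk=1 w5=0 w6=1
t1.Δ1 w0=0 w2=1 w7=0 w4=1 w1=1 w3=1 clk=0 w5=0 w6=1
t2.Δ0 w0=0 w2=1 w7=0 w4=1 w1=1 w3=1 clk=0 w5=0 w6=1
t2.Δ1 w0=0 w2=1 w7=0 w4=1 w1=1 w3=1 clk=1 w5=0 w6=1
t2.Δ2 w0=0 w2=1 w7=0 w4=0 w1=1 w3=1 clk=1 w5=0 w6=1
t3.Δ0 w0=0 w2=1 w7=0 w4=0 w1=1 w3=1 clk=1 w5=0 w6=1
t3.Δ1 w0=0 w2=1 w7=0 w4=0 w1=1 w3=1 clk=0 w5=0 w6=1
t4.Δ0 w0=0 w2=1 w7=0 w4=0 w1=1 w3=1 clk=0 w5=0 w6=1
t4.Δ1 w0=0 w2=1 w7=0 w4=0 w1=1 w3=1 clk=1 w5=0 w6=1
t5.Δ0 w0=0 w2=1 w7=0 w4=0 w1=1 w3=1 clk=1 w5=0 w6=1
t5.Δ1 w0=0 w2=1 w7=0 w4=0 w1=1 w3=1 clk=0 w5=0 w6=1

2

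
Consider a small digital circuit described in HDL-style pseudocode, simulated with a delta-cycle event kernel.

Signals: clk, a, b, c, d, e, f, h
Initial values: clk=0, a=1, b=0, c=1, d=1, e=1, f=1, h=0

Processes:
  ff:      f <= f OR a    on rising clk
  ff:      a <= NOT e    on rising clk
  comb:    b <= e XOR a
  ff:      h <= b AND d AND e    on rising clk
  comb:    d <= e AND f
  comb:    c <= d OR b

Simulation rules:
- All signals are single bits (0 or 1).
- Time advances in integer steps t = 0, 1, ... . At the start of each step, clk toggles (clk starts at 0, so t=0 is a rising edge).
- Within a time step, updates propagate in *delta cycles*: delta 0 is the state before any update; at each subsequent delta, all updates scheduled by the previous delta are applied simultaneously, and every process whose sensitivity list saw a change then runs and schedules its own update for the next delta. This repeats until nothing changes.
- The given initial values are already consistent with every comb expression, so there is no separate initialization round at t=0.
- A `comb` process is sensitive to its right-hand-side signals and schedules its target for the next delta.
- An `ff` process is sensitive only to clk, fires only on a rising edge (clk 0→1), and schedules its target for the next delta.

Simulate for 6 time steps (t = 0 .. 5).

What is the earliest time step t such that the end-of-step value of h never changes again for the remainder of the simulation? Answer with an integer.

t0.Δ0 f=1 e=1 b=0 h=0 d=1 clk=0 c=1 a=1
t0.Δ1 f=1 e=1 b=0 h=0 d=1 clk=1 c=1 a=1
t0.Δ2 f=1 e=1 b=0 h=0 d=1 clk=1 c=1 a=0
t0.Δ3 f=1 e=1 b=1 h=0 d=1 clk=1 c=1 a=0
t1.Δ0 f=1 e=1 b=1 h=0 d=1 clk=1 c=1 a=0
t1.Δ1 f=1 e=1 b=1 h=0 d=1 clk=0 c=1 a=0
t2.Δ0 f=1 e=1 b=1 h=0 d=1 clk=0 c=1 a=0
t2.Δ1 f=1 e=1 b=1 h=0 d=1 clk=1 c=1 a=0
t2.Δ2 f=1 e=1 b=1 h=1 d=1 clk=1 c=1 a=0
t3.Δ0 f=1 e=1 b=1 h=1 d=1 clk=1 c=1 a=0
t3.Δ1 f=1 e=1 b=1 h=1 d=1 clk=0 c=1 a=0
t4.Δ0 f=1 e=1 b=1 h=1 d=1 clk=0 c=1 a=0
t4.Δ1 f=1 e=1 b=1 h=1 d=1 clk=1 c=1 a=0
t5.Δ0 f=1 e=1 b=1 h=1 d=1 clk=1 c=1 a=0
t5.Δ1 f=1 e=1 b=1 h=1 d=1 clk=0 c=1 a=0

2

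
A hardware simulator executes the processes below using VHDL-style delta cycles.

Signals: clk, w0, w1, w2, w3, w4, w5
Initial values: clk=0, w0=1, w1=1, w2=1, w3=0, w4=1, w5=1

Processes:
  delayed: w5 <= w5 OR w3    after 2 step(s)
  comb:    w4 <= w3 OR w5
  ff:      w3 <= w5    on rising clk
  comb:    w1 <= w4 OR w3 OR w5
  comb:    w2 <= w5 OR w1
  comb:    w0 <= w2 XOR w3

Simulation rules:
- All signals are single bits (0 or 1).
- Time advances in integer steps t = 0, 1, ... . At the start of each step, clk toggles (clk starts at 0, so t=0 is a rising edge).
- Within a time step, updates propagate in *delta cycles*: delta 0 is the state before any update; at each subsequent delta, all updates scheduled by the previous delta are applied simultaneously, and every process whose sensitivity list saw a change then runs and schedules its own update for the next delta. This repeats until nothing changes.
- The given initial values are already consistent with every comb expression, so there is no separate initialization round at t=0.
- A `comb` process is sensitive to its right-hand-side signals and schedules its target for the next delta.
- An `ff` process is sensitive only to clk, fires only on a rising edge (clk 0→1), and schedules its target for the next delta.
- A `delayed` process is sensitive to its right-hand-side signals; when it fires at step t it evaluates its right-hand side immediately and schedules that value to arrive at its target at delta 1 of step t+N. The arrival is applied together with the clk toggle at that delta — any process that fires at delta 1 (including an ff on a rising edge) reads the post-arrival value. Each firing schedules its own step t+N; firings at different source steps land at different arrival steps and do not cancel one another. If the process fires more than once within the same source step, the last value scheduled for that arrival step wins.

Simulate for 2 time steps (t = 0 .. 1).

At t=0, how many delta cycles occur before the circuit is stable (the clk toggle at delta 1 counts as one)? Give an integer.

t=0 Δ0: w0=1 w1=1 w4=1 w2=1 clk=0 w5=1 w3=0
  Δ1: clk:0→1
  Δ2: w3:0→1
  Δ3: w0:1→0
  (3Δ to stable)
t=1 Δ0: w0=0 w1=1 w4=1 w2=1 clk=1 w5=1 w3=1
  Δ1: clk:1→0
  (1Δ to stable)

3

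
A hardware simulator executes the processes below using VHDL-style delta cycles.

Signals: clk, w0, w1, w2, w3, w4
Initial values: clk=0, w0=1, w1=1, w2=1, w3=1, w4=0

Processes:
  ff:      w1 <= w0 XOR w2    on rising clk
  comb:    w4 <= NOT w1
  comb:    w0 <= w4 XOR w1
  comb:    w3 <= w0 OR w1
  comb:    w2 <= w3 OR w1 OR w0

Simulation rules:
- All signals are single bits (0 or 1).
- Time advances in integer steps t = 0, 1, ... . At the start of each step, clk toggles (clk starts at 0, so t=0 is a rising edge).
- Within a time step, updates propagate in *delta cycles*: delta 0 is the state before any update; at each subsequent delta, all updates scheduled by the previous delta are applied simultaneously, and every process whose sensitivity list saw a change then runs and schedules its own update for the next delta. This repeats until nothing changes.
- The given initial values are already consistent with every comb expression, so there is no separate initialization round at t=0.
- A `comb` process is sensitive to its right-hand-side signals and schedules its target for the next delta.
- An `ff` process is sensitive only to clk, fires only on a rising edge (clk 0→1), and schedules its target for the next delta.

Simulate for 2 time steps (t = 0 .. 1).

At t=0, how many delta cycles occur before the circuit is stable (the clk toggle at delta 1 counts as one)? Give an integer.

t0.Δ0 w1=1 w3=1 w2=1 w0=1 w4=0 clk=0
t0.Δ1 w1=1 w3=1 w2=1 w0=1 w4=0 clk=1
t0.Δ2 w1=0 w3=1 w2=1 w0=1 w4=0 clk=1
t0.Δ3 w1=0 w3=1 w2=1 w0=0 w4=1 clk=1
t0.Δ4 w1=0 w3=0 w2=1 w0=1 w4=1 clk=1
t0.Δ5 w1=0 w3=1 w2=1 w0=1 w4=1 clk=1
t1.Δ0 w1=0 w3=1 w2=1 w0=1 w4=1 clk=1
t1.Δ1 w1=0 w3=1 w2=1 w0=1 w4=1 clk=0

5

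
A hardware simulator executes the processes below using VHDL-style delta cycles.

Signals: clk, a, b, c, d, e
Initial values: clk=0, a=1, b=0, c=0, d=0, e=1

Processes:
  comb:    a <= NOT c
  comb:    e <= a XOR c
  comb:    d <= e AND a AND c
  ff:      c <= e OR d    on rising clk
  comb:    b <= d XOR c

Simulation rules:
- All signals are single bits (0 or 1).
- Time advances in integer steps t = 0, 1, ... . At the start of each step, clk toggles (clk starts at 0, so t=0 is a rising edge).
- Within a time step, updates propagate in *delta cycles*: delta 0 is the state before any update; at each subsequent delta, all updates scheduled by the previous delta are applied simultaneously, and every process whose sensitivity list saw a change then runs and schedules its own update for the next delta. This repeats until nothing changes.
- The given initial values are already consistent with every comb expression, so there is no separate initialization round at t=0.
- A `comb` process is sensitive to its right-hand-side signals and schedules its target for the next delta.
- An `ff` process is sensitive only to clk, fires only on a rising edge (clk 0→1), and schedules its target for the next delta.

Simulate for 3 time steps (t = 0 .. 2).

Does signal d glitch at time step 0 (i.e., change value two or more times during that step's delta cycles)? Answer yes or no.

yes

t=0 Δ0: c=0 clk=0 e=1 a=1 d=0 b=0
  Δ1: clk:0→1
  Δ2: c:0→1
  Δ3: e:1→0, a:1→0, d:0→1, b:0→1
  Δ4: e:0→1, d:1→0, b:1→0
  Δ5: b:0→1
  (5Δ to stable)
t=1 Δ0: c=1 clk=1 e=1 a=0 d=0 b=1
  Δ1: clk:1→0
  (1Δ to stable)
t=2 Δ0: c=1 clk=0 e=1 a=0 d=0 b=1
  Δ1: clk:0→1
  (1Δ to stable)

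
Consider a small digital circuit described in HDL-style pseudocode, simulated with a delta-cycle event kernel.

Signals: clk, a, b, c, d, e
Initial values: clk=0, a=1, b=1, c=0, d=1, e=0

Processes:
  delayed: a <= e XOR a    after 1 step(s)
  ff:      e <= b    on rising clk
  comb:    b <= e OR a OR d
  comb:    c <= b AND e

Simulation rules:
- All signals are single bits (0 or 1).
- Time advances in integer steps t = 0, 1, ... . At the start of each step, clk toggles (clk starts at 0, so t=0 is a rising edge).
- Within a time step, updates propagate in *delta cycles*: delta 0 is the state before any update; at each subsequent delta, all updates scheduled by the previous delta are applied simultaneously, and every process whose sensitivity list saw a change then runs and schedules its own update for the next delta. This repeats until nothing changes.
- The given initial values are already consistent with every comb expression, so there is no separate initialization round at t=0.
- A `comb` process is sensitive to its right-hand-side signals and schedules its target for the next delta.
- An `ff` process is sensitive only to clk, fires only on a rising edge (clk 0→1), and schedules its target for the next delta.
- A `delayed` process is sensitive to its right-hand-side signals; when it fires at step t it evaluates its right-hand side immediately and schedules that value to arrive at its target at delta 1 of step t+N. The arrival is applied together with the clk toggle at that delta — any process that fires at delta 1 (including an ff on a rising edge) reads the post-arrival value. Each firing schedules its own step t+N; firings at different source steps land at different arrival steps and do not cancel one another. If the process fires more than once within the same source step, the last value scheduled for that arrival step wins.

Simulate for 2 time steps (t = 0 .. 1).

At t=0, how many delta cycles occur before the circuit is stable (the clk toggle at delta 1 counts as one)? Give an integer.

t=0 Δ0: clk=0 d=1 b=1 e=0 a=1 c=0
  Δ1: clk:0→1
  Δ2: e:0→1
  Δ3: c:0→1
  (3Δ to stable)
t=1 Δ0: clk=1 d=1 b=1 e=1 a=1 c=1
  Δ1: clk:1→0, a:1→0
  (1Δ to stable)

3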